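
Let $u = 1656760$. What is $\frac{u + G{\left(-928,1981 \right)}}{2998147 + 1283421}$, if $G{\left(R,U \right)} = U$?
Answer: $\frac{1658741}{4281568} \approx 0.38741$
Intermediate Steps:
$\frac{u + G{\left(-928,1981 \right)}}{2998147 + 1283421} = \frac{1656760 + 1981}{2998147 + 1283421} = \frac{1658741}{4281568}$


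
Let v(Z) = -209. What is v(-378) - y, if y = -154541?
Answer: 154332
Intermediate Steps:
v(-378) - y = -209 - 1*(-154541) = -209 + 154541 = 154332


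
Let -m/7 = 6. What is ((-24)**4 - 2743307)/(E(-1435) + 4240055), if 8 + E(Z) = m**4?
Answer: -2411531/7351743 ≈ -0.32802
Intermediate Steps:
m = -42 (m = -7*6 = -42)
E(Z) = 3111688 (E(Z) = -8 + (-42)**4 = -8 + 3111696 = 3111688)
((-24)**4 - 2743307)/(E(-1435) + 4240055) = ((-24)**4 - 2743307)/(3111688 + 4240055) = (331776 - 2743307)/7351743 = -2411531*1/7351743 = -2411531/7351743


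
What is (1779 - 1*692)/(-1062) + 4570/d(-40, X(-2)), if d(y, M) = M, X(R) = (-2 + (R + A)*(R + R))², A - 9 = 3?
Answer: 13592/8673 ≈ 1.5672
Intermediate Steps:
A = 12 (A = 9 + 3 = 12)
X(R) = (-2 + 2*R*(12 + R))² (X(R) = (-2 + (R + 12)*(R + R))² = (-2 + (12 + R)*(2*R))² = (-2 + 2*R*(12 + R))²)
(1779 - 1*692)/(-1062) + 4570/d(-40, X(-2)) = (1779 - 1*692)/(-1062) + 4570/((4*(-1 + (-2)² + 12*(-2))²)) = (1779 - 692)*(-1/1062) + 4570/((4*(-1 + 4 - 24)²)) = 1087*(-1/1062) + 4570/((4*(-21)²)) = -1087/1062 + 4570/((4*441)) = -1087/1062 + 4570/1764 = -1087/1062 + 4570*(1/1764) = -1087/1062 + 2285/882 = 13592/8673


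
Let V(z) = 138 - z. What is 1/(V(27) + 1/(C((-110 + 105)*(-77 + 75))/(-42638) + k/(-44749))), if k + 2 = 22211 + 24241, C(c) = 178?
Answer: 994250211/109407769490 ≈ 0.0090876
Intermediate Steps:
k = 46450 (k = -2 + (22211 + 24241) = -2 + 46452 = 46450)
1/(V(27) + 1/(C((-110 + 105)*(-77 + 75))/(-42638) + k/(-44749))) = 1/((138 - 1*27) + 1/(178/(-42638) + 46450/(-44749))) = 1/((138 - 27) + 1/(178*(-1/42638) + 46450*(-1/44749))) = 1/(111 + 1/(-89/21319 - 46450/44749)) = 1/(111 + 1/(-994250211/954003931)) = 1/(111 - 954003931/994250211) = 1/(109407769490/994250211) = 994250211/109407769490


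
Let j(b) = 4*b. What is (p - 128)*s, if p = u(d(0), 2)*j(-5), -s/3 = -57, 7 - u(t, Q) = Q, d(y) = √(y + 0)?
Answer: -38988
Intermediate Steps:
d(y) = √y
u(t, Q) = 7 - Q
s = 171 (s = -3*(-57) = 171)
p = -100 (p = (7 - 1*2)*(4*(-5)) = (7 - 2)*(-20) = 5*(-20) = -100)
(p - 128)*s = (-100 - 128)*171 = -228*171 = -38988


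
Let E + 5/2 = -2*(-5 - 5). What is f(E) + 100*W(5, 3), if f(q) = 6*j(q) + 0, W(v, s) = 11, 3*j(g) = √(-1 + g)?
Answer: 1100 + √66 ≈ 1108.1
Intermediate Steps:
j(g) = √(-1 + g)/3
E = 35/2 (E = -5/2 - 2*(-5 - 5) = -5/2 - 2*(-10) = -5/2 + 20 = 35/2 ≈ 17.500)
f(q) = 2*√(-1 + q) (f(q) = 6*(√(-1 + q)/3) + 0 = 2*√(-1 + q) + 0 = 2*√(-1 + q))
f(E) + 100*W(5, 3) = 2*√(-1 + 35/2) + 100*11 = 2*√(33/2) + 1100 = 2*(√66/2) + 1100 = √66 + 1100 = 1100 + √66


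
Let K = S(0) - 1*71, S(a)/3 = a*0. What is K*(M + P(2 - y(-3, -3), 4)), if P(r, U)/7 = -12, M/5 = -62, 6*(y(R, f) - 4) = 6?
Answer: 27974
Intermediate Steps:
y(R, f) = 5 (y(R, f) = 4 + (⅙)*6 = 4 + 1 = 5)
S(a) = 0 (S(a) = 3*(a*0) = 3*0 = 0)
M = -310 (M = 5*(-62) = -310)
P(r, U) = -84 (P(r, U) = 7*(-12) = -84)
K = -71 (K = 0 - 1*71 = 0 - 71 = -71)
K*(M + P(2 - y(-3, -3), 4)) = -71*(-310 - 84) = -71*(-394) = 27974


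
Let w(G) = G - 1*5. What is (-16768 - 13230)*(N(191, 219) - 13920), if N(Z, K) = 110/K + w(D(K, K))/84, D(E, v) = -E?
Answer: 30487507364/73 ≈ 4.1764e+8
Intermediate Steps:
w(G) = -5 + G (w(G) = G - 5 = -5 + G)
N(Z, K) = -5/84 + 110/K - K/84 (N(Z, K) = 110/K + (-5 - K)/84 = 110/K + (-5 - K)*(1/84) = 110/K + (-5/84 - K/84) = -5/84 + 110/K - K/84)
(-16768 - 13230)*(N(191, 219) - 13920) = (-16768 - 13230)*((1/84)*(9240 - 1*219*(5 + 219))/219 - 13920) = -29998*((1/84)*(1/219)*(9240 - 1*219*224) - 13920) = -29998*((1/84)*(1/219)*(9240 - 49056) - 13920) = -29998*((1/84)*(1/219)*(-39816) - 13920) = -29998*(-158/73 - 13920) = -29998*(-1016318/73) = 30487507364/73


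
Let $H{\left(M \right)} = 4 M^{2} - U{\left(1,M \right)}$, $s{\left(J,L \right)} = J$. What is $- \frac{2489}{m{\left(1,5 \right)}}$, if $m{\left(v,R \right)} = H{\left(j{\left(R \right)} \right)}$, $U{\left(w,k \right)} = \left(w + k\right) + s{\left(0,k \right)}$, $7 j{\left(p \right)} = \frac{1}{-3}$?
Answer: $\frac{1097649}{416} \approx 2638.6$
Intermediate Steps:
$j{\left(p \right)} = - \frac{1}{21}$ ($j{\left(p \right)} = \frac{1}{7 \left(-3\right)} = \frac{1}{7} \left(- \frac{1}{3}\right) = - \frac{1}{21}$)
$U{\left(w,k \right)} = k + w$ ($U{\left(w,k \right)} = \left(w + k\right) + 0 = \left(k + w\right) + 0 = k + w$)
$H{\left(M \right)} = -1 - M + 4 M^{2}$ ($H{\left(M \right)} = 4 M^{2} - \left(M + 1\right) = 4 M^{2} - \left(1 + M\right) = -1 - M + 4 M^{2}$)
$m{\left(v,R \right)} = - \frac{416}{441}$ ($m{\left(v,R \right)} = -1 - - \frac{1}{21} + 4 \left(- \frac{1}{21}\right)^{2} = -1 + \frac{1}{21} + 4 \cdot \frac{1}{441} = -1 + \frac{1}{21} + \frac{4}{441} = - \frac{416}{441}$)
$- \frac{2489}{m{\left(1,5 \right)}} = - \frac{2489}{- \frac{416}{441}} = \left(-2489\right) \left(- \frac{441}{416}\right) = \frac{1097649}{416}$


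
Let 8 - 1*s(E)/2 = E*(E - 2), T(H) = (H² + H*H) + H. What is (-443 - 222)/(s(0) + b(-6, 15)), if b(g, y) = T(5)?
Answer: -665/71 ≈ -9.3662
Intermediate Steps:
T(H) = H + 2*H² (T(H) = (H² + H²) + H = 2*H² + H = H + 2*H²)
b(g, y) = 55 (b(g, y) = 5*(1 + 2*5) = 5*(1 + 10) = 5*11 = 55)
s(E) = 16 - 2*E*(-2 + E) (s(E) = 16 - 2*E*(E - 2) = 16 - 2*E*(-2 + E))
(-443 - 222)/(s(0) + b(-6, 15)) = (-443 - 222)/((16 - 2*0² + 4*0) + 55) = -665/((16 - 2*0 + 0) + 55) = -665/((16 + 0 + 0) + 55) = -665/(16 + 55) = -665/71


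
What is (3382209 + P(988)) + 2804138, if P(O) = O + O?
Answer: 6188323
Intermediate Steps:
P(O) = 2*O
(3382209 + P(988)) + 2804138 = (3382209 + 2*988) + 2804138 = (3382209 + 1976) + 2804138 = 3384185 + 2804138 = 6188323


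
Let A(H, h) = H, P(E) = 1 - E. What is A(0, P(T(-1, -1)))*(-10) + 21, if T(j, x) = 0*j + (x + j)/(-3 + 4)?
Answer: 21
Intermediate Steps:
T(j, x) = j + x (T(j, x) = 0 + (j + x)/1 = 0 + (j + x)*1 = 0 + (j + x) = j + x)
A(0, P(T(-1, -1)))*(-10) + 21 = 0*(-10) + 21 = 0 + 21 = 21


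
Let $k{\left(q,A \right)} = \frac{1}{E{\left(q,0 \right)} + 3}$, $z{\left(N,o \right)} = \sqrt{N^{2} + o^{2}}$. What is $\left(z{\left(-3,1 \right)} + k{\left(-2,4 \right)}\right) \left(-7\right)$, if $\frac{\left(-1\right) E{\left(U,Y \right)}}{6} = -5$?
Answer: $- \frac{7}{33} - 7 \sqrt{10} \approx -22.348$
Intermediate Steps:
$E{\left(U,Y \right)} = 30$ ($E{\left(U,Y \right)} = \left(-6\right) \left(-5\right) = 30$)
$k{\left(q,A \right)} = \frac{1}{33}$ ($k{\left(q,A \right)} = \frac{1}{30 + 3} = \frac{1}{33}$)
$\left(z{\left(-3,1 \right)} + k{\left(-2,4 \right)}\right) \left(-7\right) = \left(\sqrt{\left(-3\right)^{2} + 1^{2}} + \frac{1}{33}\right) \left(-7\right) = \left(\sqrt{9 + 1} + \frac{1}{33}\right) \left(-7\right) = \left(\sqrt{10} + \frac{1}{33}\right) \left(-7\right) = \left(\frac{1}{33} + \sqrt{10}\right) \left(-7\right) = - \frac{7}{33} - 7 \sqrt{10}$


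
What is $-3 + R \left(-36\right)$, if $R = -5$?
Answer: $177$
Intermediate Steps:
$-3 + R \left(-36\right) = -3 - -180 = -3 + 180 = 177$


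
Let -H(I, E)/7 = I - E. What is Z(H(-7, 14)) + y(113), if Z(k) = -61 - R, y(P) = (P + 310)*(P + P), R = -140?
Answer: 95677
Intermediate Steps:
H(I, E) = -7*I + 7*E (H(I, E) = -7*(I - E) = -7*I + 7*E)
y(P) = 2*P*(310 + P) (y(P) = (310 + P)*(2*P) = 2*P*(310 + P))
Z(k) = 79 (Z(k) = -61 - 1*(-140) = -61 + 140 = 79)
Z(H(-7, 14)) + y(113) = 79 + 2*113*(310 + 113) = 79 + 2*113*423 = 79 + 95598 = 95677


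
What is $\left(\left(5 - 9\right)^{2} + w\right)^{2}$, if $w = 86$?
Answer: $10404$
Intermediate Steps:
$\left(\left(5 - 9\right)^{2} + w\right)^{2} = \left(\left(5 - 9\right)^{2} + 86\right)^{2} = \left(\left(-4\right)^{2} + 86\right)^{2} = \left(16 + 86\right)^{2} = 102^{2} = 10404$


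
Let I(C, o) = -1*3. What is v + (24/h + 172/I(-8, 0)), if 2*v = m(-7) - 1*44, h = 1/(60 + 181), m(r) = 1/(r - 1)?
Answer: 273821/48 ≈ 5704.6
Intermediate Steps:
I(C, o) = -3
m(r) = 1/(-1 + r)
h = 1/241 ≈ 0.0041494
v = -353/16 (v = (1/(-1 - 7) - 1*44)/2 = (1/(-8) - 44)/2 = (-⅛ - 44)/2 = (½)*(-353/8) = -353/16 ≈ -22.063)
v + (24/h + 172/I(-8, 0)) = -353/16 + (24/(1/241) + 172/(-3)) = -353/16 + (24*241 + 172*(-⅓)) = -353/16 + (5784 - 172/3) = -353/16 + 17180/3 = 273821/48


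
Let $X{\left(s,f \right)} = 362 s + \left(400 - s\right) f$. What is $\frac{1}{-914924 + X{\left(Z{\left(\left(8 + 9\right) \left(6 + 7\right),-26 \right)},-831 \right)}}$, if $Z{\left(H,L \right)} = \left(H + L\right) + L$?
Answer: $- \frac{1}{1045707} \approx -9.5629 \cdot 10^{-7}$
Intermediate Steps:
$Z{\left(H,L \right)} = H + 2 L$
$X{\left(s,f \right)} = 362 s + f \left(400 - s\right)$
$\frac{1}{-914924 + X{\left(Z{\left(\left(8 + 9\right) \left(6 + 7\right),-26 \right)},-831 \right)}} = \frac{1}{-914924 + \left(362 \left(\left(8 + 9\right) \left(6 + 7\right) + 2 \left(-26\right)\right) + 400 \left(-831\right) - - 831 \left(\left(8 + 9\right) \left(6 + 7\right) + 2 \left(-26\right)\right)\right)} = \frac{1}{-914924 - \left(332400 - 1193 \left(17 \cdot 13 - 52\right)\right)} = \frac{1}{-914924 - \left(332400 - 1193 \left(221 - 52\right)\right)} = \frac{1}{-914924 - \left(271222 - 140439\right)} = \frac{1}{-914924 + \left(61178 - 332400 + 140439\right)} = \frac{1}{-914924 - 130783} = \frac{1}{-1045707} = - \frac{1}{1045707}$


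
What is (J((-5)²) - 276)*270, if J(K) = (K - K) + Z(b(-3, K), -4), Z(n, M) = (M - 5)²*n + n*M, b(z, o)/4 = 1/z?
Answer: -102240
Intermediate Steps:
b(z, o) = 4/z
Z(n, M) = M*n + n*(-5 + M)² (Z(n, M) = (-5 + M)²*n + M*n = n*(-5 + M)² + M*n = M*n + n*(-5 + M)²)
J(K) = -308/3 (J(K) = (K - K) + (4/(-3))*(-4 + (-5 - 4)²) = 0 + (4*(-⅓))*(-4 + (-9)²) = 0 - 4*(-4 + 81)/3 = 0 - 4/3*77 = 0 - 308/3 = -308/3)
(J((-5)²) - 276)*270 = (-308/3 - 276)*270 = -1136/3*270 = -102240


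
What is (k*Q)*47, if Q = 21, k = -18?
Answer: -17766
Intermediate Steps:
(k*Q)*47 = -18*21*47 = -378*47 = -17766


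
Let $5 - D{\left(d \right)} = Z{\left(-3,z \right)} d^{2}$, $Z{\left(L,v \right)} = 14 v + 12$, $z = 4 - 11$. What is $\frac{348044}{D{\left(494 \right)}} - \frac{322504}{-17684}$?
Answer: $\frac{1693644707750}{92783973521} \approx 18.254$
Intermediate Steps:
$z = -7$
$Z{\left(L,v \right)} = 12 + 14 v$
$D{\left(d \right)} = 5 + 86 d^{2}$ ($D{\left(d \right)} = 5 - \left(12 + 14 \left(-7\right)\right) d^{2} = 5 - \left(12 - 98\right) d^{2} = 5 - - 86 d^{2} = 5 + 86 d^{2}$)
$\frac{348044}{D{\left(494 \right)}} - \frac{322504}{-17684} = \frac{348044}{5 + 86 \cdot 494^{2}} - \frac{322504}{-17684} = \frac{348044}{5 + 86 \cdot 244036} - - \frac{80626}{4421} = \frac{348044}{5 + 20987096} + \frac{80626}{4421} = \frac{348044}{20987101} + \frac{80626}{4421} = \frac{1693644707750}{92783973521}$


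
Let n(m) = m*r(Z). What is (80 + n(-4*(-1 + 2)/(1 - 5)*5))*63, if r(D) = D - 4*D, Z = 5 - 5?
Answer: 5040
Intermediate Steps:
Z = 0
r(D) = -3*D
n(m) = 0 (n(m) = m*(-3*0) = m*0 = 0)
(80 + n(-4*(-1 + 2)/(1 - 5)*5))*63 = (80 + 0)*63 = 80*63 = 5040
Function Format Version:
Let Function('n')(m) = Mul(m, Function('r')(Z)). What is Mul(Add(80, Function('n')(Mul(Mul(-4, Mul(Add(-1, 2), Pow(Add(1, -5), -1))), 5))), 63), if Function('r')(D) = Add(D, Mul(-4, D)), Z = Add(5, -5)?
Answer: 5040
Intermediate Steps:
Z = 0
Function('r')(D) = Mul(-3, D)
Function('n')(m) = 0 (Function('n')(m) = Mul(m, Mul(-3, 0)) = Mul(m, 0) = 0)
Mul(Add(80, Function('n')(Mul(Mul(-4, Mul(Add(-1, 2), Pow(Add(1, -5), -1))), 5))), 63) = Mul(Add(80, 0), 63) = Mul(80, 63) = 5040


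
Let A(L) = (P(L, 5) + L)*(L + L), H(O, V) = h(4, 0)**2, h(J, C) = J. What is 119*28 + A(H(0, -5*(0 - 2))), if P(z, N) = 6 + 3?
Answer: 4132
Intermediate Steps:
P(z, N) = 9
H(O, V) = 16 (H(O, V) = 4**2 = 16)
A(L) = 2*L*(9 + L) (A(L) = (9 + L)*(L + L) = (9 + L)*(2*L) = 2*L*(9 + L))
119*28 + A(H(0, -5*(0 - 2))) = 119*28 + 2*16*(9 + 16) = 3332 + 2*16*25 = 3332 + 800 = 4132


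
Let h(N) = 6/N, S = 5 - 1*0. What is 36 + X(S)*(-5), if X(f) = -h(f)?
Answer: 42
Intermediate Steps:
S = 5 (S = 5 + 0 = 5)
X(f) = -6/f
36 + X(S)*(-5) = 36 - 6/5*(-5) = 36 + 6 = 42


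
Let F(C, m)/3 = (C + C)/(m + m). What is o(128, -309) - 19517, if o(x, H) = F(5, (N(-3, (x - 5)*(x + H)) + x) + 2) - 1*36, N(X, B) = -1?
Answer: -840774/43 ≈ -19553.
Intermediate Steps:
F(C, m) = 3*C/m (F(C, m) = 3*((C + C)/(m + m)) = 3*((2*C)/((2*m))) = 3*((2*C)*(1/(2*m))) = 3*(C/m) = 3*C/m)
o(x, H) = -36 + 15/(1 + x) (o(x, H) = 3*5/((-1 + x) + 2) - 1*36 = 3*5/(1 + x) - 36 = 15/(1 + x) - 36 = -36 + 15/(1 + x))
o(128, -309) - 19517 = 3*(-7 - 12*128)/(1 + 128) - 19517 = 3*(-7 - 1536)/129 - 19517 = 3*(1/129)*(-1543) - 19517 = -1543/43 - 19517 = -840774/43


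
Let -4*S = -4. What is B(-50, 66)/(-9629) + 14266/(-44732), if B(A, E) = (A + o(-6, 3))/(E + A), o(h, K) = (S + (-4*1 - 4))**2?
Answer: -549458073/1722897712 ≈ -0.31891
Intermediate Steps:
S = 1 (S = -1/4*(-4) = 1)
o(h, K) = 49 (o(h, K) = (1 + (-4*1 - 4))**2 = (1 + (-4 - 4))**2 = (1 - 8)**2 = (-7)**2 = 49)
B(A, E) = (49 + A)/(A + E) (B(A, E) = (A + 49)/(E + A) = (49 + A)/(A + E))
B(-50, 66)/(-9629) + 14266/(-44732) = ((49 - 50)/(-50 + 66))/(-9629) + 14266/(-44732) = (-1/16)*(-1/9629) + 14266*(-1/44732) = ((1/16)*(-1))*(-1/9629) - 7133/22366 = -1/16*(-1/9629) - 7133/22366 = 1/154064 - 7133/22366 = -549458073/1722897712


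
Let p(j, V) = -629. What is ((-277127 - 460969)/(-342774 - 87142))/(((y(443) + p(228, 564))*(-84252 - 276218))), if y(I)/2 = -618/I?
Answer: 40872066/5421747255324895 ≈ 7.5385e-9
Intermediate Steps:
y(I) = -1236/I (y(I) = 2*(-618/I) = -1236/I)
((-277127 - 460969)/(-342774 - 87142))/(((y(443) + p(228, 564))*(-84252 - 276218))) = ((-277127 - 460969)/(-342774 - 87142))/(((-1236/443 - 629)*(-84252 - 276218))) = (-738096/(-429916))/(((-1236*1/443 - 629)*(-360470))) = (-738096*(-1/429916))/(((-1236/443 - 629)*(-360470))) = 184524/(107479*((-279883/443*(-360470)))) = 184524/(107479*(100889425010/443)) = (184524/107479)*(443/100889425010) = 40872066/5421747255324895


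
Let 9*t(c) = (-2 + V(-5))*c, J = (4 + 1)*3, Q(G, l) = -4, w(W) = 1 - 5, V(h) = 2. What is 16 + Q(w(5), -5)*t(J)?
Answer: 16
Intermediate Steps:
w(W) = -4
J = 15 (J = 5*3 = 15)
t(c) = 0 (t(c) = ((-2 + 2)*c)/9 = (0*c)/9 = (⅑)*0 = 0)
16 + Q(w(5), -5)*t(J) = 16 - 4*0 = 16 + 0 = 16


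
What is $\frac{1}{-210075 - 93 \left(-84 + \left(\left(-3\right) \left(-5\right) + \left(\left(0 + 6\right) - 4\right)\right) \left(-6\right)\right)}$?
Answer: $- \frac{1}{192777} \approx -5.1873 \cdot 10^{-6}$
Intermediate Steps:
$\frac{1}{-210075 - 93 \left(-84 + \left(\left(-3\right) \left(-5\right) + \left(\left(0 + 6\right) - 4\right)\right) \left(-6\right)\right)} = \frac{1}{-210075 - 93 \left(-84 + \left(15 + \left(6 - 4\right)\right) \left(-6\right)\right)} = \frac{1}{-210075 - 93 \left(-84 + \left(15 + 2\right) \left(-6\right)\right)} = \frac{1}{-210075 - 93 \left(-84 + 17 \left(-6\right)\right)} = \frac{1}{-210075 - 93 \left(-84 - 102\right)} = \frac{1}{-210075 - -17298} = \frac{1}{-210075 + 17298} = \frac{1}{-192777} = - \frac{1}{192777}$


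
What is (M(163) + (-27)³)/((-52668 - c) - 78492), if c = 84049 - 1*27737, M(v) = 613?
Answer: 9535/93736 ≈ 0.10172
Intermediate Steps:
c = 56312 (c = 84049 - 27737 = 56312)
(M(163) + (-27)³)/((-52668 - c) - 78492) = (613 + (-27)³)/((-52668 - 1*56312) - 78492) = (613 - 19683)/((-52668 - 56312) - 78492) = -19070/(-108980 - 78492) = -19070/(-187472) = -19070*(-1/187472) = 9535/93736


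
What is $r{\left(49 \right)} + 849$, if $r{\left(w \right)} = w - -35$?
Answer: $933$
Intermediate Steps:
$r{\left(w \right)} = 35 + w$ ($r{\left(w \right)} = w + 35 = 35 + w$)
$r{\left(49 \right)} + 849 = \left(35 + 49\right) + 849 = 84 + 849 = 933$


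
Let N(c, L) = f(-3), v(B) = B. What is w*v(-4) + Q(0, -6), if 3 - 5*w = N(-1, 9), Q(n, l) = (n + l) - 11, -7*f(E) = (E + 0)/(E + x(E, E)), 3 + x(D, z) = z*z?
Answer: -135/7 ≈ -19.286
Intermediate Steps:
x(D, z) = -3 + z² (x(D, z) = -3 + z*z = -3 + z²)
f(E) = -E/(7*(-3 + E + E²)) (f(E) = -(E + 0)/(7*(E + (-3 + E²))) = -E/(7*(-3 + E + E²)))
N(c, L) = ⅐ (N(c, L) = -1*(-3)/(-21 + 7*(-3) + 7*(-3)²) = -1*(-3)/(-21 - 21 + 7*9) = -1*(-3)/(-21 - 21 + 63) = -1*(-3)/21 = -1*(-3)*1/21 = ⅐)
Q(n, l) = -11 + l + n (Q(n, l) = (l + n) - 11 = -11 + l + n)
w = 4/7 (w = ⅗ - ⅕*⅐ = ⅗ - 1/35 = 4/7 ≈ 0.57143)
w*v(-4) + Q(0, -6) = (4/7)*(-4) + (-11 - 6 + 0) = -16/7 - 17 = -135/7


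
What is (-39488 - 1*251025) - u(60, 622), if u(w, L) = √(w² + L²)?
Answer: -290513 - 2*√97621 ≈ -2.9114e+5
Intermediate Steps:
u(w, L) = √(L² + w²)
(-39488 - 1*251025) - u(60, 622) = (-39488 - 1*251025) - √(622² + 60²) = (-39488 - 251025) - √(386884 + 3600) = -290513 - √390484 = -290513 - 2*√97621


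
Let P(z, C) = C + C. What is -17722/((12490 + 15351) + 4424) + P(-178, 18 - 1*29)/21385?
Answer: -15187792/27599481 ≈ -0.55029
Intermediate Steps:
P(z, C) = 2*C
-17722/((12490 + 15351) + 4424) + P(-178, 18 - 1*29)/21385 = -17722/((12490 + 15351) + 4424) + (2*(18 - 1*29))/21385 = -17722/(27841 + 4424) + (2*(18 - 29))*(1/21385) = -17722/32265 + (2*(-11))*(1/21385) = -17722*1/32265 - 22*1/21385 = -17722/32265 - 22/21385 = -15187792/27599481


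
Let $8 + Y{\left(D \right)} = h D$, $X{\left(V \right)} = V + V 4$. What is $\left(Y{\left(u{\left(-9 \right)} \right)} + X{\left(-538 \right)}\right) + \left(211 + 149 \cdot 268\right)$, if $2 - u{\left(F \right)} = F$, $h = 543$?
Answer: $43418$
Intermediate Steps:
$X{\left(V \right)} = 5 V$ ($X{\left(V \right)} = V + 4 V = 5 V$)
$u{\left(F \right)} = 2 - F$
$Y{\left(D \right)} = -8 + 543 D$
$\left(Y{\left(u{\left(-9 \right)} \right)} + X{\left(-538 \right)}\right) + \left(211 + 149 \cdot 268\right) = \left(\left(-8 + 543 \left(2 - -9\right)\right) + 5 \left(-538\right)\right) + \left(211 + 149 \cdot 268\right) = \left(\left(-8 + 543 \left(2 + 9\right)\right) - 2690\right) + \left(211 + 39932\right) = \left(\left(-8 + 543 \cdot 11\right) - 2690\right) + 40143 = \left(\left(-8 + 5973\right) - 2690\right) + 40143 = \left(5965 - 2690\right) + 40143 = 3275 + 40143 = 43418$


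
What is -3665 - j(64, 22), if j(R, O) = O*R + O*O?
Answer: -5557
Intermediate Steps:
j(R, O) = O² + O*R (j(R, O) = O*R + O² = O² + O*R)
-3665 - j(64, 22) = -3665 - 22*(22 + 64) = -3665 - 22*86 = -3665 - 1*1892 = -3665 - 1892 = -5557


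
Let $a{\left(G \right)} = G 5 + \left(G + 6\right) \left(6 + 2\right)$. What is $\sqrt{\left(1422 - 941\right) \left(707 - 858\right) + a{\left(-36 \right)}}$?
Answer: $i \sqrt{73051} \approx 270.28 i$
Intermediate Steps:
$a{\left(G \right)} = 48 + 13 G$ ($a{\left(G \right)} = 5 G + \left(6 + G\right) 8 = 5 G + \left(48 + 8 G\right) = 48 + 13 G$)
$\sqrt{\left(1422 - 941\right) \left(707 - 858\right) + a{\left(-36 \right)}} = \sqrt{\left(1422 - 941\right) \left(707 - 858\right) + \left(48 + 13 \left(-36\right)\right)} = \sqrt{481 \left(-151\right) + \left(48 - 468\right)} = \sqrt{-72631 - 420} = \sqrt{-73051} = i \sqrt{73051}$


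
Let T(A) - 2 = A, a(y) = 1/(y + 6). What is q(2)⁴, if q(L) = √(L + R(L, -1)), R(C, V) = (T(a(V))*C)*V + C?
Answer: 4/25 ≈ 0.16000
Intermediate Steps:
a(y) = 1/(6 + y)
T(A) = 2 + A
R(C, V) = C + C*V*(2 + 1/(6 + V)) (R(C, V) = ((2 + 1/(6 + V))*C)*V + C = (C*(2 + 1/(6 + V)))*V + C = C*V*(2 + 1/(6 + V)) + C = C + C*V*(2 + 1/(6 + V)))
q(L) = √5*√(-L)/5 (q(L) = √(L + L*(6 - 1 - (13 + 2*(-1)))/(6 - 1)) = √(L + L*(6 - 1 - (13 - 2))/5) = √(L + L*(⅕)*(6 - 1 - 1*11)) = √(L + L*(⅕)*(6 - 1 - 11)) = √(L + L*(⅕)*(-6)) = √(L - 6*L/5) = √(-L/5) = √5*√(-L)/5)
q(2)⁴ = (√5*√(-1*2)/5)⁴ = (√5*√(-2)/5)⁴ = (√5*(I*√2)/5)⁴ = (I*√10/5)⁴ = 4/25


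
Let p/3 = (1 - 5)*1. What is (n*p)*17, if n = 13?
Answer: -2652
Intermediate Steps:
p = -12 (p = 3*((1 - 5)*1) = 3*(-4*1) = 3*(-4) = -12)
(n*p)*17 = (13*(-12))*17 = -156*17 = -2652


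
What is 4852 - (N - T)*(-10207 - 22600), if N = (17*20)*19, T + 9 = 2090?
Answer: 143666705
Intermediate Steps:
T = 2081 (T = -9 + 2090 = 2081)
N = 6460 (N = 340*19 = 6460)
4852 - (N - T)*(-10207 - 22600) = 4852 - (6460 - 1*2081)*(-10207 - 22600) = 4852 - (6460 - 2081)*(-32807) = 4852 - 4379*(-32807) = 4852 - 1*(-143661853) = 4852 + 143661853 = 143666705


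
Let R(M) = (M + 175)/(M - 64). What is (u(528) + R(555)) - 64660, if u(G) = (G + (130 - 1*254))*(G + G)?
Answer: 177725054/491 ≈ 3.6197e+5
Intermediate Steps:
R(M) = (175 + M)/(-64 + M)
u(G) = 2*G*(-124 + G) (u(G) = (G + (130 - 254))*(2*G) = (G - 124)*(2*G) = (-124 + G)*(2*G) = 2*G*(-124 + G))
(u(528) + R(555)) - 64660 = (2*528*(-124 + 528) + (175 + 555)/(-64 + 555)) - 64660 = (2*528*404 + 730/491) - 64660 = (426624 + (1/491)*730) - 64660 = (426624 + 730/491) - 64660 = 209473114/491 - 64660 = 177725054/491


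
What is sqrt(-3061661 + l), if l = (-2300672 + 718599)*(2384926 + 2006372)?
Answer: I*sqrt(6947357062415) ≈ 2.6358e+6*I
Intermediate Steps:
l = -6947354000754 (l = -1582073*4391298 = -6947354000754)
sqrt(-3061661 + l) = sqrt(-3061661 - 6947354000754) = sqrt(-6947357062415) = I*sqrt(6947357062415)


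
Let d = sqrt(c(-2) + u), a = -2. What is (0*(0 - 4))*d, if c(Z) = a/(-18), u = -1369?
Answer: 0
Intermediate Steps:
c(Z) = 1/9 (c(Z) = -2/(-18) = -2*(-1/18) = 1/9)
d = 4*I*sqrt(770)/3 (d = sqrt(1/9 - 1369) = sqrt(-12320/9) = 4*I*sqrt(770)/3 ≈ 36.998*I)
(0*(0 - 4))*d = (0*(0 - 4))*(4*I*sqrt(770)/3) = (0*(-4))*(4*I*sqrt(770)/3) = 0*(4*I*sqrt(770)/3) = 0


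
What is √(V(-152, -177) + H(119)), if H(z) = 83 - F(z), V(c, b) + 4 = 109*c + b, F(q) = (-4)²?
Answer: I*√16682 ≈ 129.16*I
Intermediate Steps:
F(q) = 16
V(c, b) = -4 + b + 109*c (V(c, b) = -4 + (109*c + b) = -4 + (b + 109*c) = -4 + b + 109*c)
H(z) = 67 (H(z) = 83 - 1*16 = 83 - 16 = 67)
√(V(-152, -177) + H(119)) = √((-4 - 177 + 109*(-152)) + 67) = √((-4 - 177 - 16568) + 67) = √(-16749 + 67) = √(-16682) = I*√16682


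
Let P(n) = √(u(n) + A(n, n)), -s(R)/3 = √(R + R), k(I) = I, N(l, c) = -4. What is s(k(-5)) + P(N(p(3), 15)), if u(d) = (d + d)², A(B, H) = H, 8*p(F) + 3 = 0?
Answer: 2*√15 - 3*I*√10 ≈ 7.746 - 9.4868*I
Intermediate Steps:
p(F) = -3/8 (p(F) = -3/8 + (⅛)*0 = -3/8 + 0 = -3/8)
u(d) = 4*d² (u(d) = (2*d)² = 4*d²)
s(R) = -3*√2*√R (s(R) = -3*√(R + R) = -3*√2*√R)
P(n) = √(n + 4*n²) (P(n) = √(4*n² + n) = √(n + 4*n²))
s(k(-5)) + P(N(p(3), 15)) = -3*√2*√(-5) + √(-4*(1 + 4*(-4))) = -3*√2*I*√5 + √(-4*(1 - 16)) = -3*I*√10 + √(-4*(-15)) = -3*I*√10 + √60 = -3*I*√10 + 2*√15 = 2*√15 - 3*I*√10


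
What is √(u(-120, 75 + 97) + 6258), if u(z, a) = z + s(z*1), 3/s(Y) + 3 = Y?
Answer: √10317937/41 ≈ 78.345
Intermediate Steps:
s(Y) = 3/(-3 + Y)
u(z, a) = z + 3/(-3 + z) (u(z, a) = z + 3/(-3 + z*1) = z + 3/(-3 + z))
√(u(-120, 75 + 97) + 6258) = √((3 - 120*(-3 - 120))/(-3 - 120) + 6258) = √((3 - 120*(-123))/(-123) + 6258) = √(-(3 + 14760)/123 + 6258) = √(-1/123*14763 + 6258) = √(-4921/41 + 6258) = √(251657/41) = √10317937/41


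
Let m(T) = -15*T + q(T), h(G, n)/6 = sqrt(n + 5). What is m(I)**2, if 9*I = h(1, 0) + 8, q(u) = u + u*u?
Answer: 2761696/6561 + 336160*sqrt(5)/2187 ≈ 764.63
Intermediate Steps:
h(G, n) = 6*sqrt(5 + n) (h(G, n) = 6*sqrt(n + 5) = 6*sqrt(5 + n))
q(u) = u + u**2
I = 8/9 + 2*sqrt(5)/3 (I = (6*sqrt(5 + 0) + 8)/9 = (6*sqrt(5) + 8)/9 = (8 + 6*sqrt(5))/9 = 8/9 + 2*sqrt(5)/3 ≈ 2.3796)
m(T) = -15*T + T*(1 + T)
m(I)**2 = ((8/9 + 2*sqrt(5)/3)*(-14 + (8/9 + 2*sqrt(5)/3)))**2 = ((8/9 + 2*sqrt(5)/3)*(-118/9 + 2*sqrt(5)/3))**2 = ((-118/9 + 2*sqrt(5)/3)*(8/9 + 2*sqrt(5)/3))**2 = (-118/9 + 2*sqrt(5)/3)**2*(8/9 + 2*sqrt(5)/3)**2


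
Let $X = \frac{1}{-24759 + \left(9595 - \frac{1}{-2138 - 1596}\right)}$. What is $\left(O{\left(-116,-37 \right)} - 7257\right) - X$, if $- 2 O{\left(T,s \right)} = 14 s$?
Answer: $- \frac{396243376516}{56622375} \approx -6998.0$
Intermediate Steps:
$O{\left(T,s \right)} = - 7 s$ ($O{\left(T,s \right)} = - \frac{14 s}{2} = - 7 s$)
$X = - \frac{3734}{56622375}$ ($X = \frac{1}{-24759 + \left(9595 - \frac{1}{-3734}\right)} = \frac{1}{-24759 + \left(9595 - - \frac{1}{3734}\right)} = \frac{1}{-24759 + \left(9595 + \frac{1}{3734}\right)} = \frac{1}{-24759 + \frac{35827731}{3734}} = \frac{1}{- \frac{56622375}{3734}} = - \frac{3734}{56622375} \approx -6.5946 \cdot 10^{-5}$)
$\left(O{\left(-116,-37 \right)} - 7257\right) - X = \left(\left(-7\right) \left(-37\right) - 7257\right) - - \frac{3734}{56622375} = \left(259 - 7257\right) + \frac{3734}{56622375} = -6998 + \frac{3734}{56622375} = - \frac{396243376516}{56622375}$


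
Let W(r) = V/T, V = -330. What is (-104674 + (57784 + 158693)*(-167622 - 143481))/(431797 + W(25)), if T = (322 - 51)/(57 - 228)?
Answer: -18250968926155/117073417 ≈ -1.5589e+5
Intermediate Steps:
T = -271/171 (T = 271/(-171) = 271*(-1/171) = -271/171 ≈ -1.5848)
W(r) = 56430/271 (W(r) = -330/(-271/171) = -330*(-171/271) = 56430/271)
(-104674 + (57784 + 158693)*(-167622 - 143481))/(431797 + W(25)) = (-104674 + (57784 + 158693)*(-167622 - 143481))/(431797 + 56430/271) = (-104674 + 216477*(-311103))/(117073417/271) = (-104674 - 67346644131)*(271/117073417) = -67346748805*271/117073417 = -18250968926155/117073417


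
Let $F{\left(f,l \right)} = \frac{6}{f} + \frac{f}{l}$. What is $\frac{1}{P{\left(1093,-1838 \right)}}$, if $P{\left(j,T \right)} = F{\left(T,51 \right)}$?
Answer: $- \frac{46869}{1689275} \approx -0.027745$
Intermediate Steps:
$P{\left(j,T \right)} = \frac{6}{T} + \frac{T}{51}$
$\frac{1}{P{\left(1093,-1838 \right)}} = \frac{1}{\frac{6}{-1838} + \frac{1}{51} \left(-1838\right)} = \frac{1}{6 \left(- \frac{1}{1838}\right) - \frac{1838}{51}} = \frac{1}{- \frac{3}{919} - \frac{1838}{51}} = \frac{1}{- \frac{1689275}{46869}} = - \frac{46869}{1689275}$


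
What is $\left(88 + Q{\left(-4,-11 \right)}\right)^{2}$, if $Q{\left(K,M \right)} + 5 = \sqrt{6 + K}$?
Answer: $\left(83 + \sqrt{2}\right)^{2} \approx 7125.8$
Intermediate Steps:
$Q{\left(K,M \right)} = -5 + \sqrt{6 + K}$
$\left(88 + Q{\left(-4,-11 \right)}\right)^{2} = \left(88 - \left(5 - \sqrt{6 - 4}\right)\right)^{2} = \left(88 - \left(5 - \sqrt{2}\right)\right)^{2} = \left(83 + \sqrt{2}\right)^{2}$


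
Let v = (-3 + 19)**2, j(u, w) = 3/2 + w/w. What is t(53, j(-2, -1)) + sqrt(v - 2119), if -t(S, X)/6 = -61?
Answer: 366 + 9*I*sqrt(23) ≈ 366.0 + 43.162*I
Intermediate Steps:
j(u, w) = 5/2 (j(u, w) = 3*(1/2) + 1 = 3/2 + 1 = 5/2)
v = 256 (v = 16**2 = 256)
t(S, X) = 366 (t(S, X) = -6*(-61) = 366)
t(53, j(-2, -1)) + sqrt(v - 2119) = 366 + sqrt(256 - 2119) = 366 + sqrt(-1863) = 366 + 9*I*sqrt(23)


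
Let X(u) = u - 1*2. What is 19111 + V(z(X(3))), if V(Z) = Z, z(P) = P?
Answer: 19112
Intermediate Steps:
X(u) = -2 + u (X(u) = u - 2 = -2 + u)
19111 + V(z(X(3))) = 19111 + (-2 + 3) = 19111 + 1 = 19112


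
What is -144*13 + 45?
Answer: -1827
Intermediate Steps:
-144*13 + 45 = -36*52 + 45 = -1872 + 45 = -1827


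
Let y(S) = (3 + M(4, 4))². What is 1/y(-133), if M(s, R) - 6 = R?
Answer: 1/169 ≈ 0.0059172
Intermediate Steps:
M(s, R) = 6 + R
y(S) = 169 (y(S) = (3 + (6 + 4))² = (3 + 10)² = 13² = 169)
1/y(-133) = 1/169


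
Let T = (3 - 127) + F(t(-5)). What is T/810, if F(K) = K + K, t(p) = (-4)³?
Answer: -14/45 ≈ -0.31111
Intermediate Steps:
t(p) = -64
F(K) = 2*K
T = -252 (T = (3 - 127) + 2*(-64) = -124 - 128 = -252)
T/810 = -252/810 = -252*1/810 = -14/45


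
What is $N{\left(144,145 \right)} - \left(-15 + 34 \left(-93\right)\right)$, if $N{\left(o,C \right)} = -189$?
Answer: $2988$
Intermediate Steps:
$N{\left(144,145 \right)} - \left(-15 + 34 \left(-93\right)\right) = -189 - \left(-15 + 34 \left(-93\right)\right) = -189 - \left(-15 - 3162\right) = -189 - -3177 = -189 + 3177 = 2988$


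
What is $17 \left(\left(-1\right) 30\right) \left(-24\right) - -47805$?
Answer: $60045$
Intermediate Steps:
$17 \left(\left(-1\right) 30\right) \left(-24\right) - -47805 = 17 \left(-30\right) \left(-24\right) + 47805 = \left(-510\right) \left(-24\right) + 47805 = 12240 + 47805 = 60045$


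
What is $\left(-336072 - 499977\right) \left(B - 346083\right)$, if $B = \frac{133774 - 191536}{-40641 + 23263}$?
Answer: $\frac{2514071499044994}{8689} \approx 2.8934 \cdot 10^{11}$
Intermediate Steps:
$B = \frac{28881}{8689}$ ($B = - \frac{57762}{-17378} = \left(-57762\right) \left(- \frac{1}{17378}\right) = \frac{28881}{8689} \approx 3.3239$)
$\left(-336072 - 499977\right) \left(B - 346083\right) = \left(-336072 - 499977\right) \left(\frac{28881}{8689} - 346083\right) = \left(-836049\right) \left(- \frac{3007086306}{8689}\right) = \frac{2514071499044994}{8689}$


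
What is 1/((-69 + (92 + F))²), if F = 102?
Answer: 1/15625 ≈ 6.4000e-5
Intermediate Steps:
1/((-69 + (92 + F))²) = 1/((-69 + (92 + 102))²) = 1/((-69 + 194)²) = 1/(125²) = 1/15625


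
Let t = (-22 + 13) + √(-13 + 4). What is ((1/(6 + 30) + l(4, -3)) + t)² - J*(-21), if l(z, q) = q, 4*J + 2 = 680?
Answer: 4787209/1296 - 431*I/6 ≈ 3693.8 - 71.833*I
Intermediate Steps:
J = 339/2 (J = -½ + (¼)*680 = -½ + 170 = 339/2 ≈ 169.50)
t = -9 + 3*I (t = -9 + √(-9) = -9 + 3*I ≈ -9.0 + 3.0*I)
((1/(6 + 30) + l(4, -3)) + t)² - J*(-21) = ((1/(6 + 30) - 3) + (-9 + 3*I))² - 339*(-21)/2 = ((1/36 - 3) + (-9 + 3*I))² - 1*(-7119/2) = ((1/36 - 3) + (-9 + 3*I))² + 7119/2 = (-107/36 + (-9 + 3*I))² + 7119/2 = (-431/36 + 3*I)² + 7119/2 = 7119/2 + (-431/36 + 3*I)²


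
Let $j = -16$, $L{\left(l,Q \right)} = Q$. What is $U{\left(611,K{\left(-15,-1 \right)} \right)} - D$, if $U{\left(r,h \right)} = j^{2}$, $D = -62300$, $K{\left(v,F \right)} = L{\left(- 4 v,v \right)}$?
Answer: $62556$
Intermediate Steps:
$K{\left(v,F \right)} = v$
$U{\left(r,h \right)} = 256$ ($U{\left(r,h \right)} = \left(-16\right)^{2} = 256$)
$U{\left(611,K{\left(-15,-1 \right)} \right)} - D = 256 - -62300 = 256 + 62300 = 62556$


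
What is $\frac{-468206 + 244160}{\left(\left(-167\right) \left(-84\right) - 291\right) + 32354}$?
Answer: $- \frac{224046}{46091} \approx -4.8609$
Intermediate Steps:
$\frac{-468206 + 244160}{\left(\left(-167\right) \left(-84\right) - 291\right) + 32354} = - \frac{224046}{\left(14028 - 291\right) + 32354} = - \frac{224046}{13737 + 32354} = - \frac{224046}{46091}$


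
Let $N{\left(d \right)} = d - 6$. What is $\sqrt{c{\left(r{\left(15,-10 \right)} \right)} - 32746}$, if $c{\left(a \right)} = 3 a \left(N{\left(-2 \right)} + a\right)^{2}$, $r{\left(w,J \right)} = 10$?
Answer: $i \sqrt{32626} \approx 180.63 i$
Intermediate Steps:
$N{\left(d \right)} = -6 + d$ ($N{\left(d \right)} = d - 6 = -6 + d$)
$c{\left(a \right)} = 3 a \left(-8 + a\right)^{2}$ ($c{\left(a \right)} = 3 a \left(\left(-6 - 2\right) + a\right)^{2} = 3 a \left(-8 + a\right)^{2}$)
$\sqrt{c{\left(r{\left(15,-10 \right)} \right)} - 32746} = \sqrt{3 \cdot 10 \left(-8 + 10\right)^{2} - 32746} = \sqrt{3 \cdot 10 \cdot 2^{2} - 32746} = \sqrt{3 \cdot 10 \cdot 4 - 32746} = \sqrt{120 - 32746} = \sqrt{-32626} = i \sqrt{32626}$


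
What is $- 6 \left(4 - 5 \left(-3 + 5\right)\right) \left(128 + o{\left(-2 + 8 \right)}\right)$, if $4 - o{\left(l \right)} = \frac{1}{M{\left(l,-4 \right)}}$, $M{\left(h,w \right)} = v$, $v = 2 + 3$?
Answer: $\frac{23724}{5} \approx 4744.8$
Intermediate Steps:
$v = 5$
$M{\left(h,w \right)} = 5$
$o{\left(l \right)} = \frac{19}{5}$ ($o{\left(l \right)} = 4 - \frac{1}{5} = \frac{19}{5}$)
$- 6 \left(4 - 5 \left(-3 + 5\right)\right) \left(128 + o{\left(-2 + 8 \right)}\right) = - 6 \left(4 - 5 \left(-3 + 5\right)\right) \left(128 + \frac{19}{5}\right) = - 6 \left(4 - 10\right) \frac{659}{5} = \left(-6\right) \left(-6\right) \frac{659}{5} = 36 \cdot \frac{659}{5} = \frac{23724}{5}$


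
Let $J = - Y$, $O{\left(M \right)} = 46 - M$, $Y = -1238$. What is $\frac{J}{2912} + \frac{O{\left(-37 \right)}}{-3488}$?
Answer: $\frac{127389}{317408} \approx 0.40134$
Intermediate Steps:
$J = 1238$ ($J = \left(-1\right) \left(-1238\right) = 1238$)
$\frac{J}{2912} + \frac{O{\left(-37 \right)}}{-3488} = \frac{1238}{2912} + \frac{46 - -37}{-3488} = 1238 \cdot \frac{1}{2912} + \left(46 + 37\right) \left(- \frac{1}{3488}\right) = \frac{619}{1456} + 83 \left(- \frac{1}{3488}\right) = \frac{619}{1456} - \frac{83}{3488} = \frac{127389}{317408}$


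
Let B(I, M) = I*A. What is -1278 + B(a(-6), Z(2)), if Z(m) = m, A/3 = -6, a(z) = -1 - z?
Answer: -1368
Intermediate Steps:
A = -18 (A = 3*(-6) = -18)
B(I, M) = -18*I (B(I, M) = I*(-18) = -18*I)
-1278 + B(a(-6), Z(2)) = -1278 - 18*(-1 - 1*(-6)) = -1278 - 18*(-1 + 6) = -1278 - 18*5 = -1278 - 90 = -1368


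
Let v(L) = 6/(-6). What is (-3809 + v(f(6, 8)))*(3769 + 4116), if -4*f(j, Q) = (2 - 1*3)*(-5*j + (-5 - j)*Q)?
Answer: -30041850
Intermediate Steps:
f(j, Q) = -5*j/4 + Q*(-5 - j)/4 (f(j, Q) = -(2 - 1*3)*(-5*j + (-5 - j)*Q)/4 = -(2 - 3)*(-5*j + Q*(-5 - j))/4 = -(-1)*(-5*j + Q*(-5 - j))/4 = -(5*j - Q*(-5 - j))/4 = -5*j/4 + Q*(-5 - j)/4)
v(L) = -1 (v(L) = 6*(-⅙) = -1)
(-3809 + v(f(6, 8)))*(3769 + 4116) = (-3809 - 1)*(3769 + 4116) = -3810*7885 = -30041850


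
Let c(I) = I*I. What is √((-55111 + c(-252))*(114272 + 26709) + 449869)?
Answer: √1183703402 ≈ 34405.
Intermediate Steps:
c(I) = I²
√((-55111 + c(-252))*(114272 + 26709) + 449869) = √((-55111 + (-252)²)*(114272 + 26709) + 449869) = √((-55111 + 63504)*140981 + 449869) = √(8393*140981 + 449869) = √(1183253533 + 449869) = √1183703402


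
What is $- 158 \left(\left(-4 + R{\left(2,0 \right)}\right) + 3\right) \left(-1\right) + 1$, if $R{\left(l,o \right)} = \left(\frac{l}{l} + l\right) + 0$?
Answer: $317$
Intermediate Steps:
$R{\left(l,o \right)} = 1 + l$ ($R{\left(l,o \right)} = \left(1 + l\right) + 0 = 1 + l$)
$- 158 \left(\left(-4 + R{\left(2,0 \right)}\right) + 3\right) \left(-1\right) + 1 = - 158 \left(\left(-4 + \left(1 + 2\right)\right) + 3\right) \left(-1\right) + 1 = - 158 \left(\left(-4 + 3\right) + 3\right) \left(-1\right) + 1 = - 158 \left(-1 + 3\right) \left(-1\right) + 1 = - 158 \cdot 2 \left(-1\right) + 1 = \left(-158\right) \left(-2\right) + 1 = 316 + 1 = 317$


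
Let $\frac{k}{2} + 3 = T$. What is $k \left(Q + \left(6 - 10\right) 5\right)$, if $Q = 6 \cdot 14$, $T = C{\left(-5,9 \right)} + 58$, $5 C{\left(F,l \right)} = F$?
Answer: $6912$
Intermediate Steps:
$C{\left(F,l \right)} = \frac{F}{5}$
$T = 57$ ($T = \frac{1}{5} \left(-5\right) + 58 = -1 + 58 = 57$)
$Q = 84$
$k = 108$ ($k = -6 + 2 \cdot 57 = -6 + 114 = 108$)
$k \left(Q + \left(6 - 10\right) 5\right) = 108 \left(84 + \left(6 - 10\right) 5\right) = 108 \left(84 - 20\right) = 108 \cdot 64 = 6912$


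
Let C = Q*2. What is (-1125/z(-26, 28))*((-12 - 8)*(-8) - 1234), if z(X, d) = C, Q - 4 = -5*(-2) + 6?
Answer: 120825/4 ≈ 30206.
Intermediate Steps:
Q = 20 (Q = 4 + (-5*(-2) + 6) = 4 + (10 + 6) = 4 + 16 = 20)
C = 40 (C = 20*2 = 40)
z(X, d) = 40
(-1125/z(-26, 28))*((-12 - 8)*(-8) - 1234) = (-1125/40)*((-12 - 8)*(-8) - 1234) = (-1125*1/40)*(-20*(-8) - 1234) = -225*(160 - 1234)/8 = -225/8*(-1074) = 120825/4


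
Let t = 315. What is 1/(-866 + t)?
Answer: -1/551 ≈ -0.0018149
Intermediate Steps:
1/(-866 + t) = 1/(-866 + 315) = 1/(-551) = -1/551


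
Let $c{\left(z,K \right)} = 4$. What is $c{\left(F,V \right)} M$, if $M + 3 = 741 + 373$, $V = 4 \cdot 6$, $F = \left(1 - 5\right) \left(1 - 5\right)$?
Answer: $4444$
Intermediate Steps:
$F = 16$ ($F = \left(-4\right) \left(-4\right) = 16$)
$V = 24$
$M = 1111$ ($M = -3 + \left(741 + 373\right) = -3 + 1114 = 1111$)
$c{\left(F,V \right)} M = 4 \cdot 1111 = 4444$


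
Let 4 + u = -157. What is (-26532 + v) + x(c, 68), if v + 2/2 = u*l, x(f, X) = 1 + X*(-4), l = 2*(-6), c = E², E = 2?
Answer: -24872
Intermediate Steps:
u = -161 (u = -4 - 157 = -161)
c = 4 (c = 2² = 4)
l = -12
x(f, X) = 1 - 4*X
v = 1931 (v = -1 - 161*(-12) = -1 + 1932 = 1931)
(-26532 + v) + x(c, 68) = (-26532 + 1931) + (1 - 4*68) = -24601 + (1 - 272) = -24601 - 271 = -24872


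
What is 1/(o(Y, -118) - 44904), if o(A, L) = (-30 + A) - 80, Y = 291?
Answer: -1/44723 ≈ -2.2360e-5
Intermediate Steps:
o(A, L) = -110 + A
1/(o(Y, -118) - 44904) = 1/((-110 + 291) - 44904) = 1/(181 - 44904) = 1/(-44723) = -1/44723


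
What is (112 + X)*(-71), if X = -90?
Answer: -1562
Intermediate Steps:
(112 + X)*(-71) = (112 - 90)*(-71) = 22*(-71) = -1562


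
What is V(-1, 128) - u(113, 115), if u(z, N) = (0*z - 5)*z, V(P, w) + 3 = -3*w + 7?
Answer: 185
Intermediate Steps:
V(P, w) = 4 - 3*w (V(P, w) = -3 + (-3*w + 7) = -3 + (7 - 3*w) = 4 - 3*w)
u(z, N) = -5*z (u(z, N) = (0 - 5)*z = -5*z)
V(-1, 128) - u(113, 115) = (4 - 3*128) - (-5)*113 = (4 - 384) - 1*(-565) = -380 + 565 = 185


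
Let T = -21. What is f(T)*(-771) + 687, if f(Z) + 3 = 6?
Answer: -1626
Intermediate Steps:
f(Z) = 3 (f(Z) = -3 + 6 = 3)
f(T)*(-771) + 687 = 3*(-771) + 687 = -2313 + 687 = -1626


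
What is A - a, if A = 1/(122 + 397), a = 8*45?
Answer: -186839/519 ≈ -360.00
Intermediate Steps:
a = 360
A = 1/519 ≈ 0.0019268
A - a = 1/519 - 1*360 = 1/519 - 360 = -186839/519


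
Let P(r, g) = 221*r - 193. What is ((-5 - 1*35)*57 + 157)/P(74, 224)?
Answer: -2123/16161 ≈ -0.13137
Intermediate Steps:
P(r, g) = -193 + 221*r
((-5 - 1*35)*57 + 157)/P(74, 224) = ((-5 - 1*35)*57 + 157)/(-193 + 221*74) = ((-5 - 35)*57 + 157)/(-193 + 16354) = (-40*57 + 157)/16161 = (-2280 + 157)*(1/16161) = -2123*1/16161 = -2123/16161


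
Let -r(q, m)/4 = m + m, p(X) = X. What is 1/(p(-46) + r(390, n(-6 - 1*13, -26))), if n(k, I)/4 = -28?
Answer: 1/850 ≈ 0.0011765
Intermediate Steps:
n(k, I) = -112 (n(k, I) = 4*(-28) = -112)
r(q, m) = -8*m (r(q, m) = -4*(m + m) = -8*m)
1/(p(-46) + r(390, n(-6 - 1*13, -26))) = 1/(-46 - 8*(-112)) = 1/(-46 + 896) = 1/850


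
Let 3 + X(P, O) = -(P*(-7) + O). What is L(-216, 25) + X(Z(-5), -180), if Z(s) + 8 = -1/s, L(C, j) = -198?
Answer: -378/5 ≈ -75.600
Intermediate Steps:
Z(s) = -8 - 1/s
X(P, O) = -3 - O + 7*P (X(P, O) = -3 - (P*(-7) + O) = -3 - (-7*P + O) = -3 - (O - 7*P) = -3 + (-O + 7*P) = -3 - O + 7*P)
L(-216, 25) + X(Z(-5), -180) = -198 + (-3 - 1*(-180) + 7*(-8 - 1/(-5))) = -198 + (-3 + 180 + 7*(-8 - 1*(-⅕))) = -198 + (-3 + 180 + 7*(-8 + ⅕)) = -198 + (-3 + 180 + 7*(-39/5)) = -198 + (-3 + 180 - 273/5) = -198 + 612/5 = -378/5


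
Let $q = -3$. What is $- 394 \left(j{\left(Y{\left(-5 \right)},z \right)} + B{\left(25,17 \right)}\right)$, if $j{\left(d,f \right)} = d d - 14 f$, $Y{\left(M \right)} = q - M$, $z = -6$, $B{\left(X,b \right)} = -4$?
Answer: $-33096$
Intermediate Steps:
$Y{\left(M \right)} = -3 - M$
$j{\left(d,f \right)} = d^{2} - 14 f$
$- 394 \left(j{\left(Y{\left(-5 \right)},z \right)} + B{\left(25,17 \right)}\right) = - 394 \left(\left(\left(-3 - -5\right)^{2} - -84\right) - 4\right) = - 394 \left(\left(\left(-3 + 5\right)^{2} + 84\right) - 4\right) = - 394 \left(\left(2^{2} + 84\right) - 4\right) = - 394 \left(\left(4 + 84\right) - 4\right) = - 394 \left(88 - 4\right) = \left(-394\right) 84 = -33096$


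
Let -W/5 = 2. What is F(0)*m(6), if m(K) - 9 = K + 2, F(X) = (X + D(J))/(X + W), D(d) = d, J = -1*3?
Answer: 51/10 ≈ 5.1000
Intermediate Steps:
J = -3
W = -10 (W = -5*2 = -10)
F(X) = (-3 + X)/(-10 + X) (F(X) = (X - 3)/(X - 10) = (-3 + X)/(-10 + X))
m(K) = 11 + K (m(K) = 9 + (K + 2) = 9 + (2 + K) = 11 + K)
F(0)*m(6) = ((-3 + 0)/(-10 + 0))*(11 + 6) = (-3/(-10))*17 = -1/10*(-3)*17 = (3/10)*17 = 51/10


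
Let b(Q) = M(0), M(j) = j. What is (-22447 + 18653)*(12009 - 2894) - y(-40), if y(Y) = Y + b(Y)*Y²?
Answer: -34582270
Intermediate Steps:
b(Q) = 0
y(Y) = Y (y(Y) = Y + 0*Y² = Y + 0 = Y)
(-22447 + 18653)*(12009 - 2894) - y(-40) = (-22447 + 18653)*(12009 - 2894) - 1*(-40) = -3794*9115 + 40 = -34582310 + 40 = -34582270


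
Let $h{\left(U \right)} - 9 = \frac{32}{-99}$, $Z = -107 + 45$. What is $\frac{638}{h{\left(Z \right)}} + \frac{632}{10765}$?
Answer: $\frac{680481818}{9247135} \approx 73.588$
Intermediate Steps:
$Z = -62$
$h{\left(U \right)} = \frac{859}{99}$ ($h{\left(U \right)} = 9 + \frac{32}{-99} = 9 + 32 \left(- \frac{1}{99}\right) = 9 - \frac{32}{99} = \frac{859}{99}$)
$\frac{638}{h{\left(Z \right)}} + \frac{632}{10765} = \frac{638}{\frac{859}{99}} + \frac{632}{10765} = 638 \cdot \frac{99}{859} + 632 \cdot \frac{1}{10765} = \frac{63162}{859} + \frac{632}{10765} = \frac{680481818}{9247135}$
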